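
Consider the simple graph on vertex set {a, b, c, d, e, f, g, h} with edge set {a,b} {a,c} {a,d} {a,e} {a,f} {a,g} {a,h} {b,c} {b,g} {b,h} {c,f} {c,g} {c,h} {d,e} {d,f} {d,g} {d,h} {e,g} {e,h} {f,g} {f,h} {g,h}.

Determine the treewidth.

A width-4 tree decomposition is:
Bags: B1 = {a, c, f, g, h}  B2 = {a, b, c, g, h}  B3 = {a, d, f, g, h}  B4 = {a, d, e, g, h}
Tree: B1–B2, B1–B3, B3–B4
Every bag has size at most 5, so the width is 5 − 1 = 4 and tw(G) ≤ 4. Conversely, {a, d, e, g, h} is a clique of size 5, and the vertices of any clique must share a bag in every tree decomposition; so some bag has ≥ 5 vertices and tw(G) ≥ 4. Hence tw(G) = 4 exactly.

4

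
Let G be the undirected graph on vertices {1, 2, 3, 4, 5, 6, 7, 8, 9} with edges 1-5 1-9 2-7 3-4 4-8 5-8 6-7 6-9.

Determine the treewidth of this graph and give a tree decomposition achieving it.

Treewidth 1.
One optimal decomposition is:
Bags: B1 = {2, 7}  B2 = {6, 7}  B3 = {6, 9}  B4 = {1, 9}  B5 = {1, 5}  B6 = {5, 8}  B7 = {4, 8}  B8 = {3, 4}
Tree: B1–B2, B2–B3, B3–B4, B4–B5, B5–B6, B6–B7, B7–B8

Each bag holds 2 vertices, so the decomposition has width 1, which upper-bounds the treewidth. Since G has at least one edge (e.g. 2–7), it is not an edgeless graph, so tw(G) ≥ 1. Combining the bounds, tw(G) = 1.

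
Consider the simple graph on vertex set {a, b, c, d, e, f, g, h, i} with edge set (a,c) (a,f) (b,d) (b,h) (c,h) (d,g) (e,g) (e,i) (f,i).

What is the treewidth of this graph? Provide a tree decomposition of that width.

Every bag has size at most 3, so the width is 3 − 1 = 2 and tw(G) ≤ 2. The edges i–e–g–d–b–h–c–a–f–i form a cycle, so G is not a tree and its treewidth is at least 2. Hence tw(G) = 2 exactly.

Treewidth 2.
Bags: B1 = {e, g, i}  B2 = {d, g, i}  B3 = {b, d, i}  B4 = {b, h, i}  B5 = {c, h, i}  B6 = {a, c, i}  B7 = {a, f, i}
Tree: B1–B2, B2–B3, B3–B4, B4–B5, B5–B6, B6–B7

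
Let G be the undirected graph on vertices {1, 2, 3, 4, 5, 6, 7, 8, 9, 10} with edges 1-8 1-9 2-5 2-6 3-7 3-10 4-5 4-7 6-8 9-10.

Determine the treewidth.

2

A width-2 tree decomposition is:
Bags: B1 = {3, 7, 10}  B2 = {7, 9, 10}  B3 = {1, 7, 9}  B4 = {1, 7, 8}  B5 = {6, 7, 8}  B6 = {2, 6, 7}  B7 = {2, 5, 7}  B8 = {4, 5, 7}
Tree: B1–B2, B2–B3, B3–B4, B4–B5, B5–B6, B6–B7, B7–B8
Every bag has size at most 3, so the width is 3 − 1 = 2 and tw(G) ≤ 2. For the lower bound, G contains the cycle 7–3–10–9–1–8–6–2–5–4–7, so G is not a forest; only forests have treewidth ≤ 1, hence tw(G) ≥ 2. Therefore the treewidth is 2.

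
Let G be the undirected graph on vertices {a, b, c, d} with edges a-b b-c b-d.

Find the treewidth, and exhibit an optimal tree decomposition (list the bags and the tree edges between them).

The largest bag has 2 vertices, giving width 1; this decomposition certifies tw(G) ≤ 1. G has an edge, so its treewidth is at least 1. Combining the bounds, tw(G) = 1.

Treewidth 1.
Bags: B1 = {a, b}  B2 = {b, d}  B3 = {b, c}
Tree: B1–B2, B1–B3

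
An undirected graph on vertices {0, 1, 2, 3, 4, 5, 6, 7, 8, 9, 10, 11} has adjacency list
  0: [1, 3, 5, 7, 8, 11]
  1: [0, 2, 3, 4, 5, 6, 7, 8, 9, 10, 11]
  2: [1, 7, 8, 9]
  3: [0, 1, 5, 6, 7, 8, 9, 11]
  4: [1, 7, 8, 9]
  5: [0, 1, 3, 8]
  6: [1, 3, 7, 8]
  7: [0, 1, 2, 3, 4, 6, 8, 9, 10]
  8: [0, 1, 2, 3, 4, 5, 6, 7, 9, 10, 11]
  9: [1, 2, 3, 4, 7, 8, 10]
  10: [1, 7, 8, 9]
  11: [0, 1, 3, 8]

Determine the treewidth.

4

A width-4 tree decomposition is:
Bags: B1 = {1, 3, 6, 7, 8}  B2 = {0, 1, 3, 7, 8}  B3 = {1, 3, 7, 8, 9}  B4 = {1, 4, 7, 8, 9}  B5 = {0, 1, 3, 8, 11}  B6 = {1, 2, 7, 8, 9}  B7 = {1, 7, 8, 9, 10}  B8 = {0, 1, 3, 5, 8}
Tree: B1–B2, B2–B3, B3–B4, B2–B5, B3–B6, B4–B7, B2–B8
Every bag has size at most 5, so the width is 5 − 1 = 4 and tw(G) ≤ 4. On the other hand G contains the 5-clique {0, 1, 3, 8, 11}. A clique must lie in a single bag of any decomposition, so no decomposition can have width below 4. Hence tw(G) = 4 exactly.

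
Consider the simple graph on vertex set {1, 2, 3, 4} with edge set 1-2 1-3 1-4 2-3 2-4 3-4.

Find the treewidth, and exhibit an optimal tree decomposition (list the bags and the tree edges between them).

Treewidth 3.
Bags: B1 = {1, 2, 3, 4}
Tree: (single bag)

A single bag containing all 4 vertices is trivially a valid decomposition of width 3. On the other hand G contains the 4-clique {1, 2, 3, 4}. A clique must lie in a single bag of any decomposition, so no decomposition can have width below 3. Hence tw(G) = 3 exactly.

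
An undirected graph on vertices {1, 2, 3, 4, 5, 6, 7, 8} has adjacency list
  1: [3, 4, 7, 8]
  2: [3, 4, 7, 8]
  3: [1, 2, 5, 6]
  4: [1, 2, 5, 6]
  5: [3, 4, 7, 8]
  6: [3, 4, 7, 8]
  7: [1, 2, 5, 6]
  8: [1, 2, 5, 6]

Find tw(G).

4

A width-4 tree decomposition is:
Bags: B1 = {2, 3, 4, 7, 8}  B2 = {3, 4, 6, 7, 8}  B3 = {3, 4, 5, 7, 8}  B4 = {1, 3, 4, 7, 8}
Tree: B1–B2, B2–B3, B3–B4
The largest bag has 5 vertices, giving width 4; this decomposition certifies tw(G) ≤ 4. For the lower bound: the 5 vertex sets {2,7}, {3,6}, {4,5}, {8}, {1} are disjoint, each induces a connected subgraph, and every pair is joined by at least one edge of G. Contracting each set to a single vertex therefore yields K_{5} as a minor, and since treewidth is minor-monotone, tw(G) ≥ tw(K_{5}) = 4. Hence tw(G) = 4 exactly.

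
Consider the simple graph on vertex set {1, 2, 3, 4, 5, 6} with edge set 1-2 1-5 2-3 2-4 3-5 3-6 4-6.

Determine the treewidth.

2

A width-2 tree decomposition is:
Bags: B1 = {1, 2, 5}  B2 = {2, 3, 5}  B3 = {2, 3, 4}  B4 = {3, 4, 6}
Tree: B1–B2, B2–B3, B3–B4
The largest bag has 3 vertices, giving width 2; this decomposition certifies tw(G) ≤ 2. For the lower bound, G contains the cycle 1–5–3–2–1, so G is not a forest; only forests have treewidth ≤ 1, hence tw(G) ≥ 2. Hence tw(G) = 2 exactly.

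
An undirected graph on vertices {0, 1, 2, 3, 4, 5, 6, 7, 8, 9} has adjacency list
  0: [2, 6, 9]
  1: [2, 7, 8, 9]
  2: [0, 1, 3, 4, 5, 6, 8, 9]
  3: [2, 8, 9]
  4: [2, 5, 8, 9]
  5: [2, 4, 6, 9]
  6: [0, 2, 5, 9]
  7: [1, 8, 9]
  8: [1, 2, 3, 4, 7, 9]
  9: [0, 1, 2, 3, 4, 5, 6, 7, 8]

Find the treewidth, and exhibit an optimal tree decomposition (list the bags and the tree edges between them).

Treewidth 3.
One optimal decomposition is:
Bags: B1 = {2, 4, 8, 9}  B2 = {2, 4, 5, 9}  B3 = {1, 2, 8, 9}  B4 = {2, 5, 6, 9}  B5 = {2, 3, 8, 9}  B6 = {0, 2, 6, 9}  B7 = {1, 7, 8, 9}
Tree: B1–B2, B1–B3, B2–B4, B1–B5, B4–B6, B3–B7

Every bag has size at most 4, so the width is 4 − 1 = 3 and tw(G) ≤ 3. On the other hand G contains the 4-clique {0, 2, 6, 9}. A clique must lie in a single bag of any decomposition, so no decomposition can have width below 3. Combining the bounds, tw(G) = 3.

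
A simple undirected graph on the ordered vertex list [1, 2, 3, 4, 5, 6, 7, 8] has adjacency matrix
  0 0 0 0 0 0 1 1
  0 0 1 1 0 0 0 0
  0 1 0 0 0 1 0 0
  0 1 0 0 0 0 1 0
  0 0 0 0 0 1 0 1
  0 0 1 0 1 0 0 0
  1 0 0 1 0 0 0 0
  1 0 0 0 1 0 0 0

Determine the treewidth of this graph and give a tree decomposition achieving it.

Each bag holds 3 vertices, so the decomposition has width 2, which upper-bounds the treewidth. Since 3–6–5–8–1–7–4–2–3 is a cycle in G, G is not acyclic. Forests are exactly the graphs of treewidth ≤ 1, so tw(G) ≥ 2. Hence tw(G) = 2 exactly.

Treewidth 2.
Bags: B1 = {3, 5, 6}  B2 = {3, 5, 8}  B3 = {1, 3, 8}  B4 = {1, 3, 7}  B5 = {3, 4, 7}  B6 = {2, 3, 4}
Tree: B1–B2, B2–B3, B3–B4, B4–B5, B5–B6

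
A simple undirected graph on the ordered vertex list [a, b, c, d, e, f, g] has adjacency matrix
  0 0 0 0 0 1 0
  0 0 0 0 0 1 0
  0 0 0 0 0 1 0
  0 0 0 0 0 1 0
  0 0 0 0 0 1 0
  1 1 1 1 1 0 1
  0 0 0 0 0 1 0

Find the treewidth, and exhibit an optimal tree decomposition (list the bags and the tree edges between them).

The largest bag has 2 vertices, giving width 1; this decomposition certifies tw(G) ≤ 1. Any graph with an edge has treewidth ≥ 1, and G has the edge f–d. Therefore the treewidth is 1.

Treewidth 1.
One such decomposition:
Bags: B1 = {d, f}  B2 = {f, g}  B3 = {c, f}  B4 = {e, f}  B5 = {a, f}  B6 = {b, f}
Tree: B1–B2, B1–B3, B3–B4, B3–B5, B1–B6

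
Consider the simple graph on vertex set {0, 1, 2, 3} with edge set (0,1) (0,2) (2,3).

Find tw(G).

1

A width-1 tree decomposition is:
Bags: B1 = {0, 1}  B2 = {0, 2}  B3 = {2, 3}
Tree: B1–B2, B2–B3
Every bag has size at most 2, so the width is 2 − 1 = 1 and tw(G) ≤ 1. G has an edge, so its treewidth is at least 1. Combining the bounds, tw(G) = 1.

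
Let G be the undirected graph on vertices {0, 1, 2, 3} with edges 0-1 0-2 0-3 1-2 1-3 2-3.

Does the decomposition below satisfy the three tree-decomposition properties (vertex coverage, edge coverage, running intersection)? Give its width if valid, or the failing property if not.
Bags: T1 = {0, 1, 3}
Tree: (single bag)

A tree decomposition must satisfy three properties: every vertex lies in some bag; for every edge, both endpoints lie together in some bag; and for every vertex, the bags containing it form a connected subtree. Here vertex 2 appears in no bag, so the decomposition is invalid.

No — vertex 2 appears in no bag.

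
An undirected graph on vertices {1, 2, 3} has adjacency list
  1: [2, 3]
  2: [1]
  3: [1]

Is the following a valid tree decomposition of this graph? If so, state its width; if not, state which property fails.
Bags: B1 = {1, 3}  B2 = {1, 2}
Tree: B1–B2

Yes; width 1.

Vertex coverage: the bags together contain {1, 2, 3}, the full vertex set. Edge coverage: each edge of G has both endpoints in at least one bag. Running intersection: for every vertex, the bags containing it form a connected subtree. All three properties hold, so this is a valid tree decomposition of width max|bag| − 1 = 1, and hence tw(G) ≤ 1.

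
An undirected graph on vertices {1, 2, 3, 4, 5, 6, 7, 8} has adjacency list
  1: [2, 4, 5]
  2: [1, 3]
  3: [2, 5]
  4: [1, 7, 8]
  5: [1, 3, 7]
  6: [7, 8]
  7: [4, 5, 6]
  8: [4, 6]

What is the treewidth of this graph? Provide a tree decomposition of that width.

Each bag holds 3 vertices, so the decomposition has width 2, which upper-bounds the treewidth. Since 3–2–1–5–3 is a cycle in G, G is not acyclic. Forests are exactly the graphs of treewidth ≤ 1, so tw(G) ≥ 2. The upper and lower bounds meet at 2, so that is the treewidth.

Treewidth 2.
One such decomposition:
Bags: B1 = {2, 3, 5}  B2 = {1, 2, 5}  B3 = {1, 5, 7}  B4 = {1, 4, 7}  B5 = {4, 6, 7}  B6 = {4, 6, 8}
Tree: B1–B2, B2–B3, B3–B4, B4–B5, B5–B6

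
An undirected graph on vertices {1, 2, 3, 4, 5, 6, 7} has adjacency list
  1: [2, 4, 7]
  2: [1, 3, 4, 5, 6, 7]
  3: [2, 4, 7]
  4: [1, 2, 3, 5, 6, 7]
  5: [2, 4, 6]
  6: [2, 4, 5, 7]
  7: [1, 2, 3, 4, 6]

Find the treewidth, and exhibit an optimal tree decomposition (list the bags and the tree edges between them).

The largest bag has 4 vertices, giving width 3; this decomposition certifies tw(G) ≤ 3. For the lower bound, the 4 vertices {2, 4, 5, 6} are pairwise adjacent, and any tree decomposition puts a clique entirely inside one bag — forcing width ≥ 3. Therefore the treewidth is 3.

Treewidth 3.
Bags: B1 = {2, 4, 6, 7}  B2 = {2, 4, 5, 6}  B3 = {2, 3, 4, 7}  B4 = {1, 2, 4, 7}
Tree: B1–B2, B1–B3, B3–B4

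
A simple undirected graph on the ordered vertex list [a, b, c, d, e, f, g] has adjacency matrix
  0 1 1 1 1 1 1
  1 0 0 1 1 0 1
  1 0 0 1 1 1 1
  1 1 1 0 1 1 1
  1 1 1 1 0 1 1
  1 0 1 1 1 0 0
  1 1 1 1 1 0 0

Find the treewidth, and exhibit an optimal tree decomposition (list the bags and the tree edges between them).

Every bag has size at most 5, so the width is 5 − 1 = 4 and tw(G) ≤ 4. On the other hand G contains the 5-clique {a, c, d, e, g}. A clique must lie in a single bag of any decomposition, so no decomposition can have width below 4. Therefore the treewidth is 4.

Treewidth 4.
One such decomposition:
Bags: B1 = {a, b, d, e, g}  B2 = {a, c, d, e, g}  B3 = {a, c, d, e, f}
Tree: B1–B2, B2–B3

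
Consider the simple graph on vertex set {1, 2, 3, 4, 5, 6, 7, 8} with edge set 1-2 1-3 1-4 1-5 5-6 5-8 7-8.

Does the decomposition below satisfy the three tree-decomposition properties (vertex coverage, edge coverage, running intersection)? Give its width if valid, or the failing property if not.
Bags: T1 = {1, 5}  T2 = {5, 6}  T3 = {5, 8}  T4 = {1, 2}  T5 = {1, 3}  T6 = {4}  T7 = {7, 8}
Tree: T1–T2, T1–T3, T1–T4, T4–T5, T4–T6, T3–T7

No — edge (1,4) lies in no bag.

A tree decomposition must satisfy three properties: every vertex lies in some bag; for every edge, both endpoints lie together in some bag; and for every vertex, the bags containing it form a connected subtree. Here edge (1,4) lies in no bag, so the decomposition is invalid.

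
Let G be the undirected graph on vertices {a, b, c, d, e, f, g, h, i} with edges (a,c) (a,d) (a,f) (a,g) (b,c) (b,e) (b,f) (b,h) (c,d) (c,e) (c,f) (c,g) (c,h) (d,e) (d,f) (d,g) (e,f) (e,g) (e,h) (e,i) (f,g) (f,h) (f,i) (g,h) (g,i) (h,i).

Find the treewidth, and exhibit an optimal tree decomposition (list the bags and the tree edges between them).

Treewidth 4.
One optimal decomposition is:
Bags: B1 = {c, e, f, g, h}  B2 = {b, c, e, f, h}  B3 = {c, d, e, f, g}  B4 = {a, c, d, f, g}  B5 = {e, f, g, h, i}
Tree: B1–B2, B1–B3, B3–B4, B1–B5

The largest bag has 5 vertices, giving width 4; this decomposition certifies tw(G) ≤ 4. For the lower bound, the 5 vertices {c, d, e, f, g} are pairwise adjacent, and any tree decomposition puts a clique entirely inside one bag — forcing width ≥ 4. The upper and lower bounds meet at 4, so that is the treewidth.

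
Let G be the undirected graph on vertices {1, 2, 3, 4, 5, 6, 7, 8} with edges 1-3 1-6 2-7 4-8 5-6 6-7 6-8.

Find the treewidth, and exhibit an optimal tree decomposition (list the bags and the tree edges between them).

Every bag has size at most 2, so the width is 2 − 1 = 1 and tw(G) ≤ 1. Any graph with an edge has treewidth ≥ 1, and G has the edge 1–6. Therefore the treewidth is 1.

Treewidth 1.
One such decomposition:
Bags: B1 = {1, 6}  B2 = {6, 8}  B3 = {5, 6}  B4 = {4, 8}  B5 = {1, 3}  B6 = {6, 7}  B7 = {2, 7}
Tree: B1–B2, B2–B3, B2–B4, B1–B5, B1–B6, B6–B7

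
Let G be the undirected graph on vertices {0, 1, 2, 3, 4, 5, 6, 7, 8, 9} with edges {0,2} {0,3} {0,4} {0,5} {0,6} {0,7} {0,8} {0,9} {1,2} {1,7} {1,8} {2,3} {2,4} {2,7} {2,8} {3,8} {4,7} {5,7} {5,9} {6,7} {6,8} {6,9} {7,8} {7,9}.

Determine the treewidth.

3

A width-3 tree decomposition is:
Bags: B1 = {0, 2, 7, 8}  B2 = {0, 6, 7, 8}  B3 = {0, 6, 7, 9}  B4 = {0, 5, 7, 9}  B5 = {0, 2, 4, 7}  B6 = {1, 2, 7, 8}  B7 = {0, 2, 3, 8}
Tree: B1–B2, B2–B3, B3–B4, B1–B5, B1–B6, B1–B7
The largest bag has 4 vertices, giving width 3; this decomposition certifies tw(G) ≤ 3. Conversely, {0, 2, 3, 8} is a clique of size 4, and the vertices of any clique must share a bag in every tree decomposition; so some bag has ≥ 4 vertices and tw(G) ≥ 3. Combining the bounds, tw(G) = 3.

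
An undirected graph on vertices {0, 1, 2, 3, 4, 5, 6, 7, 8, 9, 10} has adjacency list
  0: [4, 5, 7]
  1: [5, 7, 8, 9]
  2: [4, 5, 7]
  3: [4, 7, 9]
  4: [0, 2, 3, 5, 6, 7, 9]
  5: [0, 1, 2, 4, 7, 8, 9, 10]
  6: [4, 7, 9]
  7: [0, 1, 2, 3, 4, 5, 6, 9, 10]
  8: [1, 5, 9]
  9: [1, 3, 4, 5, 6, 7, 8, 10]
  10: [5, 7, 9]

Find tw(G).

3

A width-3 tree decomposition is:
Bags: B1 = {4, 5, 7, 9}  B2 = {1, 5, 7, 9}  B3 = {0, 4, 5, 7}  B4 = {5, 7, 9, 10}  B5 = {3, 4, 7, 9}  B6 = {4, 6, 7, 9}  B7 = {1, 5, 8, 9}  B8 = {2, 4, 5, 7}
Tree: B1–B2, B1–B3, B1–B4, B1–B5, B1–B6, B2–B7, B1–B8
Each bag holds 4 vertices, so the decomposition has width 3, which upper-bounds the treewidth. For the lower bound, the 4 vertices {1, 5, 8, 9} are pairwise adjacent, and any tree decomposition puts a clique entirely inside one bag — forcing width ≥ 3. Therefore the treewidth is 3.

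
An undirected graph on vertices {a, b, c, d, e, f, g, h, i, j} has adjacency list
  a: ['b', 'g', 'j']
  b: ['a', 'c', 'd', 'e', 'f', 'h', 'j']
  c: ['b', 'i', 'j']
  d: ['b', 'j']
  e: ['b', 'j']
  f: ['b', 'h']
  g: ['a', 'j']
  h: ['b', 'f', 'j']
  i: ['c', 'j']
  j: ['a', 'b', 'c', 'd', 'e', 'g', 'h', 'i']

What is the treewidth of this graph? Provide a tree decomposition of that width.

Treewidth 2.
Bags: B1 = {a, g, j}  B2 = {a, b, j}  B3 = {b, d, j}  B4 = {b, h, j}  B5 = {b, e, j}  B6 = {b, f, h}  B7 = {b, c, j}  B8 = {c, i, j}
Tree: B1–B2, B2–B3, B3–B4, B3–B5, B4–B6, B3–B7, B7–B8

Every bag has size at most 3, so the width is 3 − 1 = 2 and tw(G) ≤ 2. Conversely, {a, g, j} is a clique of size 3, and the vertices of any clique must share a bag in every tree decomposition; so some bag has ≥ 3 vertices and tw(G) ≥ 2. Hence tw(G) = 2 exactly.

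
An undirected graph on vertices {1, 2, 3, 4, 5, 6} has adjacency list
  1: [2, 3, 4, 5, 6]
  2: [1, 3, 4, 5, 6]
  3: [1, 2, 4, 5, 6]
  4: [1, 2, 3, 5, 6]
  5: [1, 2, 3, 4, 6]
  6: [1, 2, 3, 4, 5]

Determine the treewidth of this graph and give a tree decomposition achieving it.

A single bag containing all 6 vertices is trivially a valid decomposition of width 5. On the other hand G contains the 6-clique {1, 2, 3, 4, 5, 6}. A clique must lie in a single bag of any decomposition, so no decomposition can have width below 5. The upper and lower bounds meet at 5, so that is the treewidth.

Treewidth 5.
One optimal decomposition is:
Bags: B1 = {1, 2, 3, 4, 5, 6}
Tree: (single bag)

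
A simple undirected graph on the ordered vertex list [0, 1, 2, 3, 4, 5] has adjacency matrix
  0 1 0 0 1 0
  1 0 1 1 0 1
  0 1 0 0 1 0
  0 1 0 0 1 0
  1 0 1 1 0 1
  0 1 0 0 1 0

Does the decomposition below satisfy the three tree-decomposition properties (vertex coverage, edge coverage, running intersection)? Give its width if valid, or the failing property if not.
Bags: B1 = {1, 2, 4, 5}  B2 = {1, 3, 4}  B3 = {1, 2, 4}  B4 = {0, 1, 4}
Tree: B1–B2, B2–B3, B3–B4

No — bags containing vertex 2 are not connected in the tree.

A tree decomposition must satisfy three properties: every vertex lies in some bag; for every edge, both endpoints lie together in some bag; and for every vertex, the bags containing it form a connected subtree. Here bags containing vertex 2 are not connected in the tree, so the decomposition is invalid.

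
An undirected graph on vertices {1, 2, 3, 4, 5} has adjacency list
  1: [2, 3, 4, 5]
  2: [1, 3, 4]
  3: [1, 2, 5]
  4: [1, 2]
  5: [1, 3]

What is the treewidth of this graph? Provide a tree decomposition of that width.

Treewidth 2.
One optimal decomposition is:
Bags: B1 = {1, 3, 5}  B2 = {1, 2, 3}  B3 = {1, 2, 4}
Tree: B1–B2, B2–B3

The largest bag has 3 vertices, giving width 2; this decomposition certifies tw(G) ≤ 2. On the other hand G contains the 3-clique {1, 2, 3}. A clique must lie in a single bag of any decomposition, so no decomposition can have width below 2. Hence tw(G) = 2 exactly.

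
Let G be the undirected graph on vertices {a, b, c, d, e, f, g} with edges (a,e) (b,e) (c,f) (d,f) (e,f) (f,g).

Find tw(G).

A width-1 tree decomposition is:
Bags: B1 = {c, f}  B2 = {e, f}  B3 = {b, e}  B4 = {d, f}  B5 = {a, e}  B6 = {f, g}
Tree: B1–B2, B2–B3, B2–B4, B3–B5, B1–B6
The largest bag has 2 vertices, giving width 1; this decomposition certifies tw(G) ≤ 1. G has an edge, so its treewidth is at least 1. The upper and lower bounds meet at 1, so that is the treewidth.

1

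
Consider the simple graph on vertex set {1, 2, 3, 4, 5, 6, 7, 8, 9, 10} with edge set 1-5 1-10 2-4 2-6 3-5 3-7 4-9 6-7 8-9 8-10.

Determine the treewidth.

A width-2 tree decomposition is:
Bags: B1 = {1, 8, 10}  B2 = {1, 8, 9}  B3 = {1, 4, 9}  B4 = {1, 2, 4}  B5 = {1, 2, 6}  B6 = {1, 6, 7}  B7 = {1, 3, 7}  B8 = {1, 3, 5}
Tree: B1–B2, B2–B3, B3–B4, B4–B5, B5–B6, B6–B7, B7–B8
Every bag has size at most 3, so the width is 3 − 1 = 2 and tw(G) ≤ 2. The edges 1–10–8–9–4–2–6–7–3–5–1 form a cycle, so G is not a tree and its treewidth is at least 2. Therefore the treewidth is 2.

2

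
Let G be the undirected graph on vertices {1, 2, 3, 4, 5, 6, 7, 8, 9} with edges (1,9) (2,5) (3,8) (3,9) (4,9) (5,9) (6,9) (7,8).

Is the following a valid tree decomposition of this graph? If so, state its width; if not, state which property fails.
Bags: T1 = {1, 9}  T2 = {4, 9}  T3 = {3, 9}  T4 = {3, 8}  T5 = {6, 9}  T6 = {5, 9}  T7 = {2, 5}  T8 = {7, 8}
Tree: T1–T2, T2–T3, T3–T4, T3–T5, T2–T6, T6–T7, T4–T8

Checking the three conditions: (i) the bags cover all of {1, 2, 3, 4, 5, 6, 7, 8, 9}; (ii) for each edge, some bag contains both endpoints; (iii) the bags containing any fixed vertex form a subtree. All hold, so the decomposition is valid with width 2 − 1 = 1.

Yes; width 1.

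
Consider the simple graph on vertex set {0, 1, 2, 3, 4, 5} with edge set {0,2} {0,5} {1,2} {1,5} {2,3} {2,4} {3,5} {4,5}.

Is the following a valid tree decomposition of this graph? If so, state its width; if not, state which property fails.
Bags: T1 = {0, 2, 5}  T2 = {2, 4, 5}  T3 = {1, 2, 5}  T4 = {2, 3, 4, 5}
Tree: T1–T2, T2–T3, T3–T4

A tree decomposition must satisfy three properties: every vertex lies in some bag; for every edge, both endpoints lie together in some bag; and for every vertex, the bags containing it form a connected subtree. Here bags containing vertex 4 are not connected in the tree, so the decomposition is invalid.

No — bags containing vertex 4 are not connected in the tree.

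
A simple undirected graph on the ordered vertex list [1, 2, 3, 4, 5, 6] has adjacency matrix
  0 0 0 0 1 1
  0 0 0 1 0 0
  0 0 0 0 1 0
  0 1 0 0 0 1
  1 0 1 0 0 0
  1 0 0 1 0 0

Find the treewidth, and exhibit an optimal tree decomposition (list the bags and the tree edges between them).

Treewidth 1.
Bags: B1 = {2, 4}  B2 = {4, 6}  B3 = {1, 6}  B4 = {1, 5}  B5 = {3, 5}
Tree: B1–B2, B2–B3, B3–B4, B4–B5

Every bag has size at most 2, so the width is 2 − 1 = 1 and tw(G) ≤ 1. Any graph with an edge has treewidth ≥ 1, and G has the edge 2–4. Hence tw(G) = 1 exactly.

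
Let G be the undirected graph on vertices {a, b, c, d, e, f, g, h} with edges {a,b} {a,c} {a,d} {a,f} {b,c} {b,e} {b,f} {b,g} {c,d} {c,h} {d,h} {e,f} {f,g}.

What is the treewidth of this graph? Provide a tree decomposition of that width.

Every bag has size at most 3, so the width is 3 − 1 = 2 and tw(G) ≤ 2. On the other hand G contains the 3-clique {c, d, h}. A clique must lie in a single bag of any decomposition, so no decomposition can have width below 2. Combining the bounds, tw(G) = 2.

Treewidth 2.
Bags: B1 = {a, b, f}  B2 = {b, e, f}  B3 = {a, b, c}  B4 = {b, f, g}  B5 = {a, c, d}  B6 = {c, d, h}
Tree: B1–B2, B1–B3, B1–B4, B3–B5, B5–B6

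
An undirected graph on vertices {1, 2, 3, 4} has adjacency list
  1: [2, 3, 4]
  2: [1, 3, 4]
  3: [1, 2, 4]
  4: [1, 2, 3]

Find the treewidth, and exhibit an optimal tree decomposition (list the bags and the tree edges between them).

A single bag containing all 4 vertices is trivially a valid decomposition of width 3. On the other hand G contains the 4-clique {1, 2, 3, 4}. A clique must lie in a single bag of any decomposition, so no decomposition can have width below 3. Therefore the treewidth is 3.

Treewidth 3.
Bags: B1 = {1, 2, 3, 4}
Tree: (single bag)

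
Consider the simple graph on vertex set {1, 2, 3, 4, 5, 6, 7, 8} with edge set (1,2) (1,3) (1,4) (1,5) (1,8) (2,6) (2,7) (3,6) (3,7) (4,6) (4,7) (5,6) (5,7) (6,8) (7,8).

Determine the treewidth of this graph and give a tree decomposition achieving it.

Treewidth 3.
Bags: B1 = {1, 6, 7, 8}  B2 = {1, 4, 6, 7}  B3 = {1, 2, 6, 7}  B4 = {1, 5, 6, 7}  B5 = {1, 3, 6, 7}
Tree: B1–B2, B2–B3, B3–B4, B4–B5

Each bag holds 4 vertices, so the decomposition has width 3, which upper-bounds the treewidth. For the lower bound: the 4 vertex sets {7,8}, {4,6}, {1}, {2} are disjoint, each induces a connected subgraph, and every pair is joined by at least one edge of G. Contracting each set to a single vertex therefore yields K_{4} as a minor, and since treewidth is minor-monotone, tw(G) ≥ tw(K_{4}) = 3. Therefore the treewidth is 3.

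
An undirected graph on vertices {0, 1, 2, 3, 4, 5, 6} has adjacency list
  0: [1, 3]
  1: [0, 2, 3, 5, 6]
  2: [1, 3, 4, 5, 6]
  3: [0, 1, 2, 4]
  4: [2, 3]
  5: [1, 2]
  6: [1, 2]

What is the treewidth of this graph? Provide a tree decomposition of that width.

Each bag holds 3 vertices, so the decomposition has width 2, which upper-bounds the treewidth. Conversely, {0, 1, 3} is a clique of size 3, and the vertices of any clique must share a bag in every tree decomposition; so some bag has ≥ 3 vertices and tw(G) ≥ 2. The upper and lower bounds meet at 2, so that is the treewidth.

Treewidth 2.
Bags: B1 = {1, 2, 5}  B2 = {1, 2, 3}  B3 = {2, 3, 4}  B4 = {1, 2, 6}  B5 = {0, 1, 3}
Tree: B1–B2, B2–B3, B1–B4, B2–B5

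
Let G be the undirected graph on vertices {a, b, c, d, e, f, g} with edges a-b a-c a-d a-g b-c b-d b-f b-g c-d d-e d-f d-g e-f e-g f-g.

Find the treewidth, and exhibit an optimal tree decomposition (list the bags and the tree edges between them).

The largest bag has 4 vertices, giving width 3; this decomposition certifies tw(G) ≤ 3. Conversely, {d, e, f, g} is a clique of size 4, and the vertices of any clique must share a bag in every tree decomposition; so some bag has ≥ 4 vertices and tw(G) ≥ 3. The upper and lower bounds meet at 3, so that is the treewidth.

Treewidth 3.
Bags: B1 = {b, d, f, g}  B2 = {a, b, d, g}  B3 = {d, e, f, g}  B4 = {a, b, c, d}
Tree: B1–B2, B1–B3, B2–B4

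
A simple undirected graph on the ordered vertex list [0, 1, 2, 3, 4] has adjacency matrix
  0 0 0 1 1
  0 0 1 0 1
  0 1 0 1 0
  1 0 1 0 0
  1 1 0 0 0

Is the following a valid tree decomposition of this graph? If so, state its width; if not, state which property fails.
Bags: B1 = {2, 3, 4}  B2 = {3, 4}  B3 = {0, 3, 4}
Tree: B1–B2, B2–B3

A tree decomposition must satisfy three properties: every vertex lies in some bag; for every edge, both endpoints lie together in some bag; and for every vertex, the bags containing it form a connected subtree. Here vertex 1 appears in no bag, so the decomposition is invalid.

No — vertex 1 appears in no bag.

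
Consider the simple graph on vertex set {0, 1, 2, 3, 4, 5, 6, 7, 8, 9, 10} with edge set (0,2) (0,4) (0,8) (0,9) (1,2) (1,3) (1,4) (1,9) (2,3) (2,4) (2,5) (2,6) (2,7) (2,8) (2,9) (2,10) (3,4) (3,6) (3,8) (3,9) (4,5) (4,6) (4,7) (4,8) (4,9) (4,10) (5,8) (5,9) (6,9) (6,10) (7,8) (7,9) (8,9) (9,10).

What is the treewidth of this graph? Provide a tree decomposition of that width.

Every bag has size at most 5, so the width is 5 − 1 = 4 and tw(G) ≤ 4. On the other hand G contains the 5-clique {0, 2, 4, 8, 9}. A clique must lie in a single bag of any decomposition, so no decomposition can have width below 4. Hence tw(G) = 4 exactly.

Treewidth 4.
One optimal decomposition is:
Bags: B1 = {2, 4, 7, 8, 9}  B2 = {2, 3, 4, 8, 9}  B3 = {1, 2, 3, 4, 9}  B4 = {2, 4, 5, 8, 9}  B5 = {2, 3, 4, 6, 9}  B6 = {2, 4, 6, 9, 10}  B7 = {0, 2, 4, 8, 9}
Tree: B1–B2, B2–B3, B2–B4, B3–B5, B5–B6, B1–B7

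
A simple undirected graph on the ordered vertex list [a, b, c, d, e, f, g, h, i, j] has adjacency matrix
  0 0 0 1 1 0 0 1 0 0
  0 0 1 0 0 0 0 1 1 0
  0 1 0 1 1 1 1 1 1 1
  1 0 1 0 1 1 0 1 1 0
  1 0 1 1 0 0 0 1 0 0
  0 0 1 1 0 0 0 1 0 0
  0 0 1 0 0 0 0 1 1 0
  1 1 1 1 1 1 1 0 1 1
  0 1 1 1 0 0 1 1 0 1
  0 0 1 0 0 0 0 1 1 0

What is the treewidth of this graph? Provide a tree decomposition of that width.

The largest bag has 4 vertices, giving width 3; this decomposition certifies tw(G) ≤ 3. Conversely, {c, d, e, h} is a clique of size 4, and the vertices of any clique must share a bag in every tree decomposition; so some bag has ≥ 4 vertices and tw(G) ≥ 3. Combining the bounds, tw(G) = 3.

Treewidth 3.
One such decomposition:
Bags: B1 = {b, c, h, i}  B2 = {c, d, h, i}  B3 = {c, d, e, h}  B4 = {c, d, f, h}  B5 = {c, h, i, j}  B6 = {c, g, h, i}  B7 = {a, d, e, h}
Tree: B1–B2, B2–B3, B3–B4, B2–B5, B1–B6, B3–B7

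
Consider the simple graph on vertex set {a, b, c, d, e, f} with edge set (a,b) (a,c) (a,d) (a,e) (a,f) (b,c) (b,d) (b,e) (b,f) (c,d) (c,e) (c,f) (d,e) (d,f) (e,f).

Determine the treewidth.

A width-5 tree decomposition is:
Bags: B1 = {a, b, c, d, e, f}
Tree: (single bag)
With just one bag of size 6, the width is 6 − 1 = 5, so tw(G) ≤ 5. On the other hand G contains the 6-clique {a, b, c, d, e, f}. A clique must lie in a single bag of any decomposition, so no decomposition can have width below 5. The upper and lower bounds meet at 5, so that is the treewidth.

5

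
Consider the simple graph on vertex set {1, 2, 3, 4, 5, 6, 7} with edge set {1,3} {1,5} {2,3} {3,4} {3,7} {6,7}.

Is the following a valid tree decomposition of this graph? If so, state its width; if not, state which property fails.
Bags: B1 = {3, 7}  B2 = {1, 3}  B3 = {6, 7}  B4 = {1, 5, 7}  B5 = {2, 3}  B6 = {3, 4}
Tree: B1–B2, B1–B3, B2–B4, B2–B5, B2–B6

A tree decomposition must satisfy three properties: every vertex lies in some bag; for every edge, both endpoints lie together in some bag; and for every vertex, the bags containing it form a connected subtree. Here bags containing vertex 7 are not connected in the tree, so the decomposition is invalid.

No — bags containing vertex 7 are not connected in the tree.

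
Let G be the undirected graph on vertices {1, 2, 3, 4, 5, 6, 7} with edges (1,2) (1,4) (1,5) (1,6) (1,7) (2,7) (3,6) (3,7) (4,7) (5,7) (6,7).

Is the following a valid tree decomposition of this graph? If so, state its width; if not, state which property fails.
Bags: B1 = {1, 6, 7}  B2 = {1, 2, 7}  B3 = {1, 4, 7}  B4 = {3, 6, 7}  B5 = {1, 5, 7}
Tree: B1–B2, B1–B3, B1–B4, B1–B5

Yes; width 2.

Vertex coverage: the bags together contain {1, 2, 3, 4, 5, 6, 7}, the full vertex set. Edge coverage: each edge of G has both endpoints in at least one bag. Running intersection: for every vertex, the bags containing it form a connected subtree. All three properties hold, so this is a valid tree decomposition of width max|bag| − 1 = 2, and hence tw(G) ≤ 2.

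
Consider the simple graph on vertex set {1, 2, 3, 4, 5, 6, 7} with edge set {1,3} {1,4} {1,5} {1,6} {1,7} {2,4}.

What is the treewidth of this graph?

1

A width-1 tree decomposition is:
Bags: B1 = {1, 5}  B2 = {1, 4}  B3 = {1, 7}  B4 = {1, 3}  B5 = {1, 6}  B6 = {2, 4}
Tree: B1–B2, B2–B3, B1–B4, B3–B5, B2–B6
Every bag has size at most 2, so the width is 2 − 1 = 1 and tw(G) ≤ 1. G has an edge, so its treewidth is at least 1. The upper and lower bounds meet at 1, so that is the treewidth.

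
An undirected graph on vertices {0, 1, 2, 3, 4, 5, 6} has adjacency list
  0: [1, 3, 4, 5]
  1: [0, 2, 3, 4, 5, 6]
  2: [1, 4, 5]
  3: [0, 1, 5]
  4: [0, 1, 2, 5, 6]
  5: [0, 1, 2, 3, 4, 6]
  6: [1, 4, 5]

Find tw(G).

A width-3 tree decomposition is:
Bags: B1 = {0, 1, 4, 5}  B2 = {0, 1, 3, 5}  B3 = {1, 2, 4, 5}  B4 = {1, 4, 5, 6}
Tree: B1–B2, B1–B3, B1–B4
Each bag holds 4 vertices, so the decomposition has width 3, which upper-bounds the treewidth. On the other hand G contains the 4-clique {0, 1, 3, 5}. A clique must lie in a single bag of any decomposition, so no decomposition can have width below 3. Combining the bounds, tw(G) = 3.

3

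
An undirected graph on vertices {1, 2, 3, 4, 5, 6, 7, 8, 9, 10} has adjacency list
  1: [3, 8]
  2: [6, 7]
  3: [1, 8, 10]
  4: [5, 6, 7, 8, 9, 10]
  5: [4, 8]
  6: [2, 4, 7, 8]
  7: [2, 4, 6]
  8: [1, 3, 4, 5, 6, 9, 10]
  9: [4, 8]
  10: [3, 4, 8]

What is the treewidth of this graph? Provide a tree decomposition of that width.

Treewidth 2.
One such decomposition:
Bags: B1 = {4, 6, 7}  B2 = {4, 6, 8}  B3 = {4, 8, 10}  B4 = {3, 8, 10}  B5 = {1, 3, 8}  B6 = {4, 8, 9}  B7 = {4, 5, 8}  B8 = {2, 6, 7}
Tree: B1–B2, B2–B3, B3–B4, B4–B5, B2–B6, B6–B7, B1–B8

Each bag holds 3 vertices, so the decomposition has width 2, which upper-bounds the treewidth. For the lower bound, the 3 vertices {1, 3, 8} are pairwise adjacent, and any tree decomposition puts a clique entirely inside one bag — forcing width ≥ 2. Combining the bounds, tw(G) = 2.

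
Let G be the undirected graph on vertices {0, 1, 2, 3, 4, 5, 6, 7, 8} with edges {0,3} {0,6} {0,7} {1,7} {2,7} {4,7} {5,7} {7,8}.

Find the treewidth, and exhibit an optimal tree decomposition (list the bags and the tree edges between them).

Treewidth 1.
One optimal decomposition is:
Bags: B1 = {1, 7}  B2 = {0, 7}  B3 = {7, 8}  B4 = {0, 3}  B5 = {2, 7}  B6 = {0, 6}  B7 = {4, 7}  B8 = {5, 7}
Tree: B1–B2, B1–B3, B2–B4, B2–B5, B4–B6, B5–B7, B7–B8

Each bag holds 2 vertices, so the decomposition has width 1, which upper-bounds the treewidth. Since G has at least one edge (e.g. 1–7), it is not an edgeless graph, so tw(G) ≥ 1. The upper and lower bounds meet at 1, so that is the treewidth.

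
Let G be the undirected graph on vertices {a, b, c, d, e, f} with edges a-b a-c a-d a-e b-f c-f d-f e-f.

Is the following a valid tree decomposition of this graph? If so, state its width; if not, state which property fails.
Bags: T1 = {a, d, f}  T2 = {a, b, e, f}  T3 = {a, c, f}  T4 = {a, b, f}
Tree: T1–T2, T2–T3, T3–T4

No — bags containing vertex b are not connected in the tree.

A tree decomposition must satisfy three properties: every vertex lies in some bag; for every edge, both endpoints lie together in some bag; and for every vertex, the bags containing it form a connected subtree. Here bags containing vertex b are not connected in the tree, so the decomposition is invalid.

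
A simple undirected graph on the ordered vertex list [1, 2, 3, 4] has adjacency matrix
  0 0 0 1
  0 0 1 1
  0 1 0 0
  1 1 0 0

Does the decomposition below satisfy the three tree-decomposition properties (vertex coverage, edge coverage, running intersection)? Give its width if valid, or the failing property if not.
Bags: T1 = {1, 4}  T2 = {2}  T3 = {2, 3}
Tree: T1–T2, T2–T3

No — edge (4,2) lies in no bag.

A tree decomposition must satisfy three properties: every vertex lies in some bag; for every edge, both endpoints lie together in some bag; and for every vertex, the bags containing it form a connected subtree. Here edge (4,2) lies in no bag, so the decomposition is invalid.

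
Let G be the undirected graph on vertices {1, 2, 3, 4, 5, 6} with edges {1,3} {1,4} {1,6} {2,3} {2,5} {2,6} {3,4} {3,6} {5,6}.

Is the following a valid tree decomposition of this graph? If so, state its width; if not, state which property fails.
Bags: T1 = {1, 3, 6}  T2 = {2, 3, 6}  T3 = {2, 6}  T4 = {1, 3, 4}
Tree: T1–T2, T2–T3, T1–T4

No — vertex 5 appears in no bag.

A tree decomposition must satisfy three properties: every vertex lies in some bag; for every edge, both endpoints lie together in some bag; and for every vertex, the bags containing it form a connected subtree. Here vertex 5 appears in no bag, so the decomposition is invalid.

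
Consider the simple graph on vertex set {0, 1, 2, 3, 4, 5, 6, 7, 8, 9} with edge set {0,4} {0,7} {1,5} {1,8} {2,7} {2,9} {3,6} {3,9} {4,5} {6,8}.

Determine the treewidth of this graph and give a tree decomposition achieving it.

Every bag has size at most 3, so the width is 3 − 1 = 2 and tw(G) ≤ 2. Since 8–1–5–4–0–7–2–9–3–6–8 is a cycle in G, G is not acyclic. Forests are exactly the graphs of treewidth ≤ 1, so tw(G) ≥ 2. Combining the bounds, tw(G) = 2.

Treewidth 2.
One optimal decomposition is:
Bags: B1 = {1, 5, 8}  B2 = {4, 5, 8}  B3 = {0, 4, 8}  B4 = {0, 7, 8}  B5 = {2, 7, 8}  B6 = {2, 8, 9}  B7 = {3, 8, 9}  B8 = {3, 6, 8}
Tree: B1–B2, B2–B3, B3–B4, B4–B5, B5–B6, B6–B7, B7–B8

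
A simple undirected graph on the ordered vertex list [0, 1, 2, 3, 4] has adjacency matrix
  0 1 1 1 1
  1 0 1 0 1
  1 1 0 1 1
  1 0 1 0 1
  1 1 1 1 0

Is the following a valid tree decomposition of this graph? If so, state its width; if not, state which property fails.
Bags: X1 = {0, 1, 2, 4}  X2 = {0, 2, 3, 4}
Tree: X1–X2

Every vertex of G appears in some bag (union = {0, 1, 2, 3, 4}); every edge is covered by a bag; and for each vertex v the set of bags containing v is connected in the bag tree. The decomposition is therefore valid. The largest bag has 4 vertices, so the width is 3.

Yes; width 3.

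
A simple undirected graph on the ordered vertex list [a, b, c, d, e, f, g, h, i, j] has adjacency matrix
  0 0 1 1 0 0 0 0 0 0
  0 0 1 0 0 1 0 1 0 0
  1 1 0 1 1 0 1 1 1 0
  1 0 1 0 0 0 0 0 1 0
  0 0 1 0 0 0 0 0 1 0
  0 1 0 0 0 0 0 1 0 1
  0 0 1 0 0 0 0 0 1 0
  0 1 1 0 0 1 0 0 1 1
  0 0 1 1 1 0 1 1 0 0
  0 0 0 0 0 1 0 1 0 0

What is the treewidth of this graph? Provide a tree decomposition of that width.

Treewidth 2.
Bags: B1 = {b, f, h}  B2 = {b, c, h}  B3 = {c, h, i}  B4 = {c, g, i}  B5 = {c, d, i}  B6 = {c, e, i}  B7 = {a, c, d}  B8 = {f, h, j}
Tree: B1–B2, B2–B3, B3–B4, B3–B5, B4–B6, B5–B7, B1–B8

Each bag holds 3 vertices, so the decomposition has width 2, which upper-bounds the treewidth. For the lower bound, the 3 vertices {f, h, j} are pairwise adjacent, and any tree decomposition puts a clique entirely inside one bag — forcing width ≥ 2. The upper and lower bounds meet at 2, so that is the treewidth.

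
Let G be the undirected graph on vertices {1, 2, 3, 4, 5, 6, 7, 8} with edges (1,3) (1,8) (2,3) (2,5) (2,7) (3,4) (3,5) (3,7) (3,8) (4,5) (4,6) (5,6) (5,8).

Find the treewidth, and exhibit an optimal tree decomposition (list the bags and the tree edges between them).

Each bag holds 3 vertices, so the decomposition has width 2, which upper-bounds the treewidth. For the lower bound, the 3 vertices {1, 3, 8} are pairwise adjacent, and any tree decomposition puts a clique entirely inside one bag — forcing width ≥ 2. Therefore the treewidth is 2.

Treewidth 2.
One such decomposition:
Bags: B1 = {2, 3, 5}  B2 = {2, 3, 7}  B3 = {3, 4, 5}  B4 = {3, 5, 8}  B5 = {4, 5, 6}  B6 = {1, 3, 8}
Tree: B1–B2, B1–B3, B1–B4, B3–B5, B4–B6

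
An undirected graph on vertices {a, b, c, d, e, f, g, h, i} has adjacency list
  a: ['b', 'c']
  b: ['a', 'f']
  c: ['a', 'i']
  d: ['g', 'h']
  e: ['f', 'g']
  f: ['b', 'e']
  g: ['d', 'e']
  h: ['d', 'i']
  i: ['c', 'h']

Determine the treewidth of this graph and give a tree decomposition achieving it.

The largest bag has 3 vertices, giving width 2; this decomposition certifies tw(G) ≤ 2. The edges h–i–c–a–b–f–e–g–d–h form a cycle, so G is not a tree and its treewidth is at least 2. Therefore the treewidth is 2.

Treewidth 2.
One optimal decomposition is:
Bags: B1 = {c, h, i}  B2 = {a, c, h}  B3 = {a, b, h}  B4 = {b, f, h}  B5 = {e, f, h}  B6 = {e, g, h}  B7 = {d, g, h}
Tree: B1–B2, B2–B3, B3–B4, B4–B5, B5–B6, B6–B7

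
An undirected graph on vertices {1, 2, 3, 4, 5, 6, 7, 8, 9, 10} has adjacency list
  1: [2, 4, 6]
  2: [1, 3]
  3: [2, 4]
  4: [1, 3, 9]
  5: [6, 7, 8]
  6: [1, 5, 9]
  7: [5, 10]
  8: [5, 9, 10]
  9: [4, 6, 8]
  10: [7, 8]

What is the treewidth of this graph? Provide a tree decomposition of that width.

Treewidth 2.
One such decomposition:
Bags: B1 = {1, 2, 3}  B2 = {1, 3, 4}  B3 = {1, 4, 6}  B4 = {4, 6, 9}  B5 = {5, 6, 9}  B6 = {5, 8, 9}  B7 = {5, 7, 8}  B8 = {7, 8, 10}
Tree: B1–B2, B2–B3, B3–B4, B4–B5, B5–B6, B6–B7, B7–B8

Each bag holds 3 vertices, so the decomposition has width 2, which upper-bounds the treewidth. The edges 2–3–4–1–2 form a cycle, so G is not a tree and its treewidth is at least 2. Hence tw(G) = 2 exactly.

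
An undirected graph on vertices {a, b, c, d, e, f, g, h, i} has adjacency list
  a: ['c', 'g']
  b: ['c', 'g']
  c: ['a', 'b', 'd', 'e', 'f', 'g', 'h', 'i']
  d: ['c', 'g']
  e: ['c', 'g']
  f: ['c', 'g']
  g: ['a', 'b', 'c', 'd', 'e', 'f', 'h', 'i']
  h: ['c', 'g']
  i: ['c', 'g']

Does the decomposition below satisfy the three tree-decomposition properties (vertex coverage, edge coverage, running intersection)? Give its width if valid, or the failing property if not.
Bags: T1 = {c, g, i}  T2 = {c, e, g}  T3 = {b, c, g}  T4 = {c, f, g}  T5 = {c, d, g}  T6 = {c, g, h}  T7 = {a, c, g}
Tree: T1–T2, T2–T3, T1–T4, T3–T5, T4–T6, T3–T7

Checking the three conditions: (i) the bags cover all of {a, b, c, d, e, f, g, h, i}; (ii) for each edge, some bag contains both endpoints; (iii) the bags containing any fixed vertex form a subtree. All hold, so the decomposition is valid with width 3 − 1 = 2.

Yes; width 2.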